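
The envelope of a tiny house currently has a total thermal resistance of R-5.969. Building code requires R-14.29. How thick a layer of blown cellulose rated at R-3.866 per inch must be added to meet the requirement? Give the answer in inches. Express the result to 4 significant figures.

2.152 in

ΔR = 14.29 − 5.969 = 8.321 ft²·°F·h/BTU
L = ΔR / (R/in) = 8.321/3.866 = 2.1524 in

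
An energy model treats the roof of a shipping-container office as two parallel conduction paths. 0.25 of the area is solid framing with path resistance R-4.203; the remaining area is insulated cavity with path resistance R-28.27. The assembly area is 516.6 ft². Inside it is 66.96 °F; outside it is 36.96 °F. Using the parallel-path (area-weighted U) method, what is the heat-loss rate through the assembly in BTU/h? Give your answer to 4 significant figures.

U_eff = 0.75/28.27 + 0.25/4.203 = 0.02653 + 0.059481 = 0.086011
R_eff = 1/U_eff = 11.626 ft²·°F·h/BTU
Q = 516.6 × (66.96 − 36.96) / 11.626 = 1333 BTU/h

1333 BTU/h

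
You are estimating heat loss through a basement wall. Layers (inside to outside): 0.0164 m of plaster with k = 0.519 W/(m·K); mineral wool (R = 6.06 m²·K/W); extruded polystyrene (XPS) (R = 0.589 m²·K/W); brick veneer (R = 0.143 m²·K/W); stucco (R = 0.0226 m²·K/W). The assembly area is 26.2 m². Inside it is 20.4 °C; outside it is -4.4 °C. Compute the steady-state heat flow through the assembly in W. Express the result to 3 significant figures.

0.0164/0.519 = 0.0316
R_total = 0.0316 + 6.06 + 0.589 + 0.143 + 0.0226 = 6.846 m²·K/W
Q = A·ΔT/R = 26.2 × (20.4 − (-4.4)) / 6.846 = 94.91 W

94.9 W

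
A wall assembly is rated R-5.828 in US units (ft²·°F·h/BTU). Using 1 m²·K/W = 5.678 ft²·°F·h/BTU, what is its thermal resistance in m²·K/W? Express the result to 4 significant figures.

R_SI = 5.828/5.678 = 1.0264

1.026 m²·K/W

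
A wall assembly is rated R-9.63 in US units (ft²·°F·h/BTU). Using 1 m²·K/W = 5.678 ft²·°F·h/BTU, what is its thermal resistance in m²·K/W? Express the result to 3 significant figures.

1.70 m²·K/W

R_SI = 9.63/5.678 = 1.696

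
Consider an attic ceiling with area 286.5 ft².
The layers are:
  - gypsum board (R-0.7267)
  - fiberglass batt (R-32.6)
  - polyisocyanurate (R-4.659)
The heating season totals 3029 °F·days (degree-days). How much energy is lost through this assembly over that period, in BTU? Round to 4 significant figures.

R_total = 0.7267 + 32.6 + 4.659 = 37.986 ft²·°F·h/BTU
E = A × HDD × 24 / R = 286.5 × 3029 × 24 / 37.986 = 548300 BTU

548300 BTU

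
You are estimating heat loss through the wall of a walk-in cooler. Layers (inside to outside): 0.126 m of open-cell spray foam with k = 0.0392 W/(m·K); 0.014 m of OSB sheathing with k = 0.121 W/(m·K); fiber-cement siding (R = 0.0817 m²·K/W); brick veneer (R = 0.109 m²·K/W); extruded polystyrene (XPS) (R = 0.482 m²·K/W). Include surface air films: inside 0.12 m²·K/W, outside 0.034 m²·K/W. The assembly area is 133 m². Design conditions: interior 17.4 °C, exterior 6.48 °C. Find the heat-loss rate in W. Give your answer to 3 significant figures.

0.126/0.0392 = 3.214
0.014/0.121 = 0.1157
R_total = 0.12 + 3.214 + 0.1157 + 0.0817 + 0.109 + 0.482 + 0.034 = 4.157 m²·K/W
Q = A·ΔT/R = 133 × (17.4 − 6.48) / 4.157 = 349.4 W

349 W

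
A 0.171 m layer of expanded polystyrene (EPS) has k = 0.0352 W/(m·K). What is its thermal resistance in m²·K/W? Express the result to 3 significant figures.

4.86 m²·K/W

R = L/k = 0.171/0.0352 = 4.858 m²·K/W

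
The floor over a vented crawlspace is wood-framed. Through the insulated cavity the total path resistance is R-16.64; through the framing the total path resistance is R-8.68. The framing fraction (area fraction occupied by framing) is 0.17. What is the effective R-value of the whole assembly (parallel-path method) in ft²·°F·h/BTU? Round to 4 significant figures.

14.40 ft²·°F·h/BTU

U_eff = 0.83/16.64 + 0.17/8.68 = 0.04988 + 0.019585 = 0.069465
R_eff = 1/U_eff = 14.396 ft²·°F·h/BTU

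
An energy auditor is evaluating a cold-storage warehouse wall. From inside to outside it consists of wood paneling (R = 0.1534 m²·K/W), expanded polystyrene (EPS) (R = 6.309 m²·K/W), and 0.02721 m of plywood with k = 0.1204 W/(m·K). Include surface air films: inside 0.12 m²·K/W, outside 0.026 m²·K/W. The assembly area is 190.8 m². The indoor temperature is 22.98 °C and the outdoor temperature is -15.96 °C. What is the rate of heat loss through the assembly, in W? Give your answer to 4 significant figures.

1087 W

0.02721/0.1204 = 0.226
R_total = 0.12 + 0.1534 + 6.309 + 0.226 + 0.026 = 6.8344 m²·K/W
Q = A·ΔT/R = 190.8 × (22.98 − (-15.96)) / 6.8344 = 1087.1 W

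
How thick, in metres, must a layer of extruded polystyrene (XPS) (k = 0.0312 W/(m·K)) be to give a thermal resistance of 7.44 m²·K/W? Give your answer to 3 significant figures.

0.232 m

L = R·k = 7.44 × 0.0312 = 0.2321 m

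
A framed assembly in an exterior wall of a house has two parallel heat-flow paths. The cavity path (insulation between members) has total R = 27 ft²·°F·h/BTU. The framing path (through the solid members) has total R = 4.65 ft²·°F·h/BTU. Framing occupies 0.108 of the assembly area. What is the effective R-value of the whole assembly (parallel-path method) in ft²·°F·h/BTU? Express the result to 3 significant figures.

17.8 ft²·°F·h/BTU

U_eff = 0.892/27 + 0.108/4.65 = 0.03304 + 0.02323 = 0.05626
R_eff = 1/U_eff = 17.77 ft²·°F·h/BTU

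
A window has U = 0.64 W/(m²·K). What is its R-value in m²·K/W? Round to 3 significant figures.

R = 1/U = 1/0.64 = 1.562

1.56 m²·K/W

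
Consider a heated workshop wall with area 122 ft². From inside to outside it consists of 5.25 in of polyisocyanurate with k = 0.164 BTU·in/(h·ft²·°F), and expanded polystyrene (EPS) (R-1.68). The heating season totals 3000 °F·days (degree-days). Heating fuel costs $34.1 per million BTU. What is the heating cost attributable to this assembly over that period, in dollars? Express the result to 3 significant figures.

5.25/0.164 = 32.01
R_total = 32.01 + 1.68 = 33.69 ft²·°F·h/BTU
E = A × HDD × 24 / R = 122 × 3000 × 24 / 33.69 = 260700 BTU
Cost = 260700/10⁶ × 34.1 = $8.89

8.89 dollars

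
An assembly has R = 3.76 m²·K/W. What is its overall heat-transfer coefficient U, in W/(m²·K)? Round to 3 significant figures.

0.266 W/(m²·K)

U = 1/R = 1/3.76 = 0.266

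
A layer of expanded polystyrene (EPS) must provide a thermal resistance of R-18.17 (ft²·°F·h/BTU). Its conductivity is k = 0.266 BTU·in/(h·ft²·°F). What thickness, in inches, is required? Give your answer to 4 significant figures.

L = R × k = 18.17 × 0.266 = 4.8332 in

4.833 in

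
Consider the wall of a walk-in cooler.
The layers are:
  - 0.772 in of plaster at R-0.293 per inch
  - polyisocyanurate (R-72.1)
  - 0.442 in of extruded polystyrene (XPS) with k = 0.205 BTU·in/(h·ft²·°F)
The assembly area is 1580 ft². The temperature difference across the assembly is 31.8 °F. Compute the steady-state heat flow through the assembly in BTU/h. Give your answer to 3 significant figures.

0.772 × 0.293 = 0.2262
0.442/0.205 = 2.156
R_total = 0.2262 + 72.1 + 2.156 = 74.48 ft²·°F·h/BTU
Q = A·ΔT/R = 1580 × 31.8 / 74.48 = 674.6 BTU/h

675 BTU/h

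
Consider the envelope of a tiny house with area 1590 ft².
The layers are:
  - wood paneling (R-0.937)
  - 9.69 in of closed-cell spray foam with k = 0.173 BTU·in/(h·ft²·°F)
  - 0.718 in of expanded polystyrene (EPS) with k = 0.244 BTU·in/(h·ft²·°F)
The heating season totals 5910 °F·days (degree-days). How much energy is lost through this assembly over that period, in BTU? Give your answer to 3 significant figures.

9.69/0.173 = 56.01
0.718/0.244 = 2.943
R_total = 0.937 + 56.01 + 2.943 = 59.89 ft²·°F·h/BTU
E = A × HDD × 24 / R = 1590 × 5910 × 24 / 59.89 = 3766000 BTU

3770000 BTU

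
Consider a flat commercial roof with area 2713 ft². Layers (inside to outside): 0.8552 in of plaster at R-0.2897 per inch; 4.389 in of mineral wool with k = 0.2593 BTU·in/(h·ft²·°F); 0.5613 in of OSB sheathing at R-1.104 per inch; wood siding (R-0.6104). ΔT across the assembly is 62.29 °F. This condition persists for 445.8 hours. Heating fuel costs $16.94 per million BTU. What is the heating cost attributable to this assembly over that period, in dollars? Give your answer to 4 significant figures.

69.34 dollars

0.8552 × 0.2897 = 0.24775
4.389/0.2593 = 16.926
0.5613 × 1.104 = 0.61968
R_total = 0.24775 + 16.926 + 0.61968 + 0.6104 = 18.404 ft²·°F·h/BTU
Q = 2713 × 62.29 / 18.404 = 9182.3 BTU/h
E = 9182.3 × 445.8 = 4093500 BTU
Cost = 4093500/10⁶ × 16.94 = $69.343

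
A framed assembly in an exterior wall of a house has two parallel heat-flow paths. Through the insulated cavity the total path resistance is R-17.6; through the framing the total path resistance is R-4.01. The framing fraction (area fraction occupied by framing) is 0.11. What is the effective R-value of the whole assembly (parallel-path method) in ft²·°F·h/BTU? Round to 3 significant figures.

U_eff = 0.89/17.6 + 0.11/4.01 = 0.05057 + 0.02743 = 0.078
R_eff = 1/U_eff = 12.82 ft²·°F·h/BTU

12.8 ft²·°F·h/BTU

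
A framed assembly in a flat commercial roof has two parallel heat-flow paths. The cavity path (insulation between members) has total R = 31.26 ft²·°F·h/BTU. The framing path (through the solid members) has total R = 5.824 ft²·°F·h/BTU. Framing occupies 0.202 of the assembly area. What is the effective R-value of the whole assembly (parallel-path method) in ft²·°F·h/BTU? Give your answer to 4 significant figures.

U_eff = 0.798/31.26 + 0.202/5.824 = 0.025528 + 0.034684 = 0.060212
R_eff = 1/U_eff = 16.608 ft²·°F·h/BTU

16.61 ft²·°F·h/BTU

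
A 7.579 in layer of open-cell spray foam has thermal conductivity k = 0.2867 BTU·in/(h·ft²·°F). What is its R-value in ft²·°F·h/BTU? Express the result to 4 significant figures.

26.44 ft²·°F·h/BTU

R = L/k = 7.579/0.2867 = 26.435 ft²·°F·h/BTU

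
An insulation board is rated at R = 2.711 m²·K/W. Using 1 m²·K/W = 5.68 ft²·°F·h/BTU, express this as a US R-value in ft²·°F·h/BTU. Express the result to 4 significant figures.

R_US = 2.711 × 5.68 = 15.398

15.40 ft²·°F·h/BTU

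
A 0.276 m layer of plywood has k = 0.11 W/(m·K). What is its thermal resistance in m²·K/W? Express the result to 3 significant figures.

R = L/k = 0.276/0.11 = 2.509 m²·K/W

2.51 m²·K/W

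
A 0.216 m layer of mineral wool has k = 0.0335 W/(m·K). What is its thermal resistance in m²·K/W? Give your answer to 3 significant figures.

R = L/k = 0.216/0.0335 = 6.448 m²·K/W

6.45 m²·K/W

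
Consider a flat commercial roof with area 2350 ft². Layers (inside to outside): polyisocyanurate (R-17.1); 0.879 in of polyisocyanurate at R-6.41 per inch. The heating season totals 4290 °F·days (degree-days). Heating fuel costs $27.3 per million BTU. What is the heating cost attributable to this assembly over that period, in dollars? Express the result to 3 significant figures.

291 dollars

0.879 × 6.41 = 5.634
R_total = 17.1 + 5.634 = 22.73 ft²·°F·h/BTU
E = A × HDD × 24 / R = 2350 × 4290 × 24 / 22.73 = 10640000 BTU
Cost = 10640000/10⁶ × 27.3 = $290.5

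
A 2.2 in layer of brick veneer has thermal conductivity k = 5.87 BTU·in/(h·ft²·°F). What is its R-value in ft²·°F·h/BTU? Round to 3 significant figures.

0.375 ft²·°F·h/BTU

R = L/k = 2.2/5.87 = 0.3748 ft²·°F·h/BTU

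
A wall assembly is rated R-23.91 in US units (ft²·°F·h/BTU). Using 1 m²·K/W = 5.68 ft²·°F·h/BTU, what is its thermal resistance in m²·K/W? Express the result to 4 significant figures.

4.210 m²·K/W

R_SI = 23.91/5.68 = 4.2095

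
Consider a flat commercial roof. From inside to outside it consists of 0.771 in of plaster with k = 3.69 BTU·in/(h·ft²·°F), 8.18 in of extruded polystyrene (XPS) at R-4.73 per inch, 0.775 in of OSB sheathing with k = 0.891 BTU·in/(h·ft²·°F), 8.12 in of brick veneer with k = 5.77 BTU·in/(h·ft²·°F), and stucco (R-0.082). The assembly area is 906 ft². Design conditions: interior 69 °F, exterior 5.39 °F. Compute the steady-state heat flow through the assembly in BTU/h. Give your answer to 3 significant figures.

1400 BTU/h

0.771/3.69 = 0.2089
8.18 × 4.73 = 38.69
0.775/0.891 = 0.8698
8.12/5.77 = 1.407
R_total = 0.2089 + 38.69 + 0.8698 + 1.407 + 0.082 = 41.26 ft²·°F·h/BTU
Q = A·ΔT/R = 906 × (69 − 5.39) / 41.26 = 1397 BTU/h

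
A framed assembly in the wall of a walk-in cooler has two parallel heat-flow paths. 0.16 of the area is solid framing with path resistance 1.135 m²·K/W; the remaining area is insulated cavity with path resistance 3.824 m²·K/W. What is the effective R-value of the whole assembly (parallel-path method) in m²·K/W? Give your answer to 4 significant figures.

U_eff = 0.84/3.824 + 0.16/1.135 = 0.21967 + 0.14097 = 0.36063
R_eff = 1/U_eff = 2.7729 m²·K/W

2.773 m²·K/W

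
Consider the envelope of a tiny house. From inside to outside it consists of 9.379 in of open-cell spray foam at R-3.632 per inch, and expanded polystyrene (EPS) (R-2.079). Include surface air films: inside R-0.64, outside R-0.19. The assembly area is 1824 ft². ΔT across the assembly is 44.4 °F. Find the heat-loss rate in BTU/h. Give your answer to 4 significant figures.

9.379 × 3.632 = 34.065
R_total = 0.64 + 34.065 + 2.079 + 0.19 = 36.974 ft²·°F·h/BTU
Q = A·ΔT/R = 1824 × 44.4 / 36.974 = 2190.4 BTU/h

2190 BTU/h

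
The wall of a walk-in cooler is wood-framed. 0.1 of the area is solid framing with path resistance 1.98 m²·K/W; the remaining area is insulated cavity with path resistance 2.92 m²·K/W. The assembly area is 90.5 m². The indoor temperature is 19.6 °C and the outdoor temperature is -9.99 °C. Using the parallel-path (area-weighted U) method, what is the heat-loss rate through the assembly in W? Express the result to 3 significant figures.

U_eff = 0.9/2.92 + 0.1/1.98 = 0.3082 + 0.05051 = 0.3587
R_eff = 1/U_eff = 2.788 m²·K/W
Q = 90.5 × (19.6 − (-9.99)) / 2.788 = 960.6 W

961 W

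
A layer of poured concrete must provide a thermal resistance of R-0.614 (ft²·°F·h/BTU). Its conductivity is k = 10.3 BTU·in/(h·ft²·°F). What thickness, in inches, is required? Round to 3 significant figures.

L = R × k = 0.614 × 10.3 = 6.324 in

6.32 in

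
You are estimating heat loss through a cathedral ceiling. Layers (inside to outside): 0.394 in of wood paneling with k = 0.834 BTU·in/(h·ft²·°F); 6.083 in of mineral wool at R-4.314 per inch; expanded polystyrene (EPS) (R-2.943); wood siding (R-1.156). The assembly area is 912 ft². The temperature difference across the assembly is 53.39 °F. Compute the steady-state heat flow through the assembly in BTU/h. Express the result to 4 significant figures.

1580 BTU/h

0.394/0.834 = 0.47242
6.083 × 4.314 = 26.242
R_total = 0.47242 + 26.242 + 2.943 + 1.156 = 30.813 ft²·°F·h/BTU
Q = A·ΔT/R = 912 × 53.39 / 30.813 = 1580.2 BTU/h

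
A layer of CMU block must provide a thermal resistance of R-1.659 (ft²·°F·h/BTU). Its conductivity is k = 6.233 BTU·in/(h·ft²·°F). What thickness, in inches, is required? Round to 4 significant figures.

10.34 in

L = R × k = 1.659 × 6.233 = 10.341 in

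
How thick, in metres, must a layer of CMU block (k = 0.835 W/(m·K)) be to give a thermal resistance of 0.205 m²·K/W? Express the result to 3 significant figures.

0.171 m

L = R·k = 0.205 × 0.835 = 0.1712 m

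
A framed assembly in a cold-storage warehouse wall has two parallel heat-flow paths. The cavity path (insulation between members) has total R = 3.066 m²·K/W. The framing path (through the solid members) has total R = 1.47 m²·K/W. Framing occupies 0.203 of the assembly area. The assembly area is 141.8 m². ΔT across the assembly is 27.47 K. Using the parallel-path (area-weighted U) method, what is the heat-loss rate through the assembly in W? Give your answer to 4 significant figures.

U_eff = 0.797/3.066 + 0.203/1.47 = 0.25995 + 0.1381 = 0.39804
R_eff = 1/U_eff = 2.5123 m²·K/W
Q = 141.8 × 27.47 / 2.5123 = 1550.5 W

1550 W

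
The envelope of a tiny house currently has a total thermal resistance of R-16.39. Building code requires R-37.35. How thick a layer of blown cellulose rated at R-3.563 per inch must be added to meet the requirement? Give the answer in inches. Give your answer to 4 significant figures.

ΔR = 37.35 − 16.39 = 20.96 ft²·°F·h/BTU
L = ΔR / (R/in) = 20.96/3.563 = 5.8827 in

5.883 in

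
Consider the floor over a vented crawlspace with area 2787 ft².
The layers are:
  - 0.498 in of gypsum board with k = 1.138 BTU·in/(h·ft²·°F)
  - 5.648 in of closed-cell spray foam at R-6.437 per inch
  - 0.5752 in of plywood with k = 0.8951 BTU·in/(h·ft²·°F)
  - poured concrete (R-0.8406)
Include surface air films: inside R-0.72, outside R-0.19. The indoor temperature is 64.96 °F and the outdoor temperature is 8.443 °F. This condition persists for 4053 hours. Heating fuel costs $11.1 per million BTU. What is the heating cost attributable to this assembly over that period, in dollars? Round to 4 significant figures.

180.8 dollars

0.498/1.138 = 0.43761
5.648 × 6.437 = 36.356
0.5752/0.8951 = 0.64261
R_total = 0.72 + 0.43761 + 36.356 + 0.64261 + 0.8406 + 0.19 = 39.187 ft²·°F·h/BTU
Q = 2787 × (64.96 − 8.443) / 39.187 = 4019.5 BTU/h
E = 4019.5 × 4053 = 16291000 BTU
Cost = 16291000/10⁶ × 11.1 = $180.83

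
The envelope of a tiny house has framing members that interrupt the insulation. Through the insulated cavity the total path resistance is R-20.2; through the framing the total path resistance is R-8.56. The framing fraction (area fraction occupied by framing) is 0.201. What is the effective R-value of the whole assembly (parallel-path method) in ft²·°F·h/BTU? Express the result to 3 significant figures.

15.9 ft²·°F·h/BTU

U_eff = 0.799/20.2 + 0.201/8.56 = 0.03955 + 0.02348 = 0.06304
R_eff = 1/U_eff = 15.86 ft²·°F·h/BTU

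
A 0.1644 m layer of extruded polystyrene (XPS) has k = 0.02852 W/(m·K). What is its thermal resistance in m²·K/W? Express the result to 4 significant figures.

5.764 m²·K/W

R = L/k = 0.1644/0.02852 = 5.7644 m²·K/W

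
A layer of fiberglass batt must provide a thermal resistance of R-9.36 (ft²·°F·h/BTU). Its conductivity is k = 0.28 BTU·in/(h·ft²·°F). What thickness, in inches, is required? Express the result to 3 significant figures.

L = R × k = 9.36 × 0.28 = 2.621 in

2.62 in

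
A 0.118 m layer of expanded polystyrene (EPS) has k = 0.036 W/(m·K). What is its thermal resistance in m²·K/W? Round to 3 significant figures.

3.28 m²·K/W

R = L/k = 0.118/0.036 = 3.278 m²·K/W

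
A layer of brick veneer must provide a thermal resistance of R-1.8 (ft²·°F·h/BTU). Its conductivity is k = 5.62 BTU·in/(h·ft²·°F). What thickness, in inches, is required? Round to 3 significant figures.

L = R × k = 1.8 × 5.62 = 10.12 in

10.1 in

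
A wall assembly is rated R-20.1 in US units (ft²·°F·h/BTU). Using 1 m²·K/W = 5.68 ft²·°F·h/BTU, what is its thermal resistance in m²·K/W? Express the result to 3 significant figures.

3.54 m²·K/W

R_SI = 20.1/5.68 = 3.539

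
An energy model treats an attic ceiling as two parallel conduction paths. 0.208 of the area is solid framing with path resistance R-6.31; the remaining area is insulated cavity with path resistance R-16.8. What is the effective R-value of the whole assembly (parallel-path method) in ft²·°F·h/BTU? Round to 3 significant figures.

U_eff = 0.792/16.8 + 0.208/6.31 = 0.04714 + 0.03296 = 0.08011
R_eff = 1/U_eff = 12.48 ft²·°F·h/BTU

12.5 ft²·°F·h/BTU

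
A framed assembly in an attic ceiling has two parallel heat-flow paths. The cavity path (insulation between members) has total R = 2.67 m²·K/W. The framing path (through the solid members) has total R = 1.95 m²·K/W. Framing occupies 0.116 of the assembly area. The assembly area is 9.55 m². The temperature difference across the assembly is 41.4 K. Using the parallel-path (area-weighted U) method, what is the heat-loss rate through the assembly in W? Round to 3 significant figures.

154 W

U_eff = 0.884/2.67 + 0.116/1.95 = 0.3311 + 0.05949 = 0.3906
R_eff = 1/U_eff = 2.56 m²·K/W
Q = 9.55 × 41.4 / 2.56 = 154.4 W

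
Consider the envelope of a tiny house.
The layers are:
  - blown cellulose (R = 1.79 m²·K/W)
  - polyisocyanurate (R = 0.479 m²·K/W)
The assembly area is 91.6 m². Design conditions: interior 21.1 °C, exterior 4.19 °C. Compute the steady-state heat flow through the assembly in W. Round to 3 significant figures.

683 W

R_total = 1.79 + 0.479 = 2.269 m²·K/W
Q = A·ΔT/R = 91.6 × (21.1 − 4.19) / 2.269 = 682.7 W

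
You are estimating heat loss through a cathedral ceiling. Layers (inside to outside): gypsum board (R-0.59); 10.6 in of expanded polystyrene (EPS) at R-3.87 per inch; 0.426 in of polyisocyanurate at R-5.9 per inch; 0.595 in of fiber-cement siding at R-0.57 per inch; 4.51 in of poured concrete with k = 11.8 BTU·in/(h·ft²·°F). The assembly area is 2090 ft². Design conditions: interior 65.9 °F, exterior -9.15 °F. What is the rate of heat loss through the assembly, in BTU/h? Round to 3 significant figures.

3500 BTU/h

10.6 × 3.87 = 41.02
0.426 × 5.9 = 2.513
0.595 × 0.57 = 0.3391
4.51/11.8 = 0.3822
R_total = 0.59 + 41.02 + 2.513 + 0.3391 + 0.3822 = 44.85 ft²·°F·h/BTU
Q = A·ΔT/R = 2090 × (65.9 − (-9.15)) / 44.85 = 3498 BTU/h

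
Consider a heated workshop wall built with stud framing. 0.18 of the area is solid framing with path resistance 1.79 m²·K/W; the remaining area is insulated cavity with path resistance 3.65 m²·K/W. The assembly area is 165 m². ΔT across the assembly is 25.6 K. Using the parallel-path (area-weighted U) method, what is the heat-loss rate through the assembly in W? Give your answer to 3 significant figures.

1370 W

U_eff = 0.82/3.65 + 0.18/1.79 = 0.2247 + 0.1006 = 0.3252
R_eff = 1/U_eff = 3.075 m²·K/W
Q = 165 × 25.6 / 3.075 = 1374 W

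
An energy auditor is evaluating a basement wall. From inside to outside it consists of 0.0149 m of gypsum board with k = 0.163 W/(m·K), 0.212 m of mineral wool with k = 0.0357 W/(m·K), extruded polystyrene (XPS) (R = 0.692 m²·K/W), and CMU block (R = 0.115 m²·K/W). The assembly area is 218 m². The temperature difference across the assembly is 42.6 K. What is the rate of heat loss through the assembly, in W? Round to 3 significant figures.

0.0149/0.163 = 0.09141
0.212/0.0357 = 5.938
R_total = 0.09141 + 5.938 + 0.692 + 0.115 = 6.837 m²·K/W
Q = A·ΔT/R = 218 × 42.6 / 6.837 = 1358 W

1360 W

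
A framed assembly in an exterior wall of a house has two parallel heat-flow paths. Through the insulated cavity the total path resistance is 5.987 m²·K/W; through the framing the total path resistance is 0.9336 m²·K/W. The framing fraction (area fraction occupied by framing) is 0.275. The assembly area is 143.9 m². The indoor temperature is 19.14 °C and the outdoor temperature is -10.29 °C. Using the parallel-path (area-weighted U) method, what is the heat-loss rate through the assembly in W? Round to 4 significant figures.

U_eff = 0.725/5.987 + 0.275/0.9336 = 0.1211 + 0.29456 = 0.41565
R_eff = 1/U_eff = 2.4058 m²·K/W
Q = 143.9 × (19.14 − (-10.29)) / 2.4058 = 1760.3 W

1760 W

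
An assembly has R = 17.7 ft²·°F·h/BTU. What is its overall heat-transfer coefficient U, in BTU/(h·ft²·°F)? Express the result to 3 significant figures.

U = 1/R = 1/17.7 = 0.0565

0.0565 BTU/(h·ft²·°F)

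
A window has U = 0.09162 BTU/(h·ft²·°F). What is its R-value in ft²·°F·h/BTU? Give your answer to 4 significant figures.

10.91 ft²·°F·h/BTU

R = 1/U = 1/0.09162 = 10.915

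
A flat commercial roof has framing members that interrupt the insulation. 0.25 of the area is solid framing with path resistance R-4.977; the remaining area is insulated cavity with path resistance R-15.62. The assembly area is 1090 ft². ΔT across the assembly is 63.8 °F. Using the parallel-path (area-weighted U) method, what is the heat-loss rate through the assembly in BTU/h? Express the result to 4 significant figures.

U_eff = 0.75/15.62 + 0.25/4.977 = 0.048015 + 0.050231 = 0.098246
R_eff = 1/U_eff = 10.178 ft²·°F·h/BTU
Q = 1090 × 63.8 / 10.178 = 6832.3 BTU/h

6832 BTU/h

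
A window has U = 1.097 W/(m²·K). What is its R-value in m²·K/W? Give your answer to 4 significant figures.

0.9116 m²·K/W

R = 1/U = 1/1.097 = 0.91158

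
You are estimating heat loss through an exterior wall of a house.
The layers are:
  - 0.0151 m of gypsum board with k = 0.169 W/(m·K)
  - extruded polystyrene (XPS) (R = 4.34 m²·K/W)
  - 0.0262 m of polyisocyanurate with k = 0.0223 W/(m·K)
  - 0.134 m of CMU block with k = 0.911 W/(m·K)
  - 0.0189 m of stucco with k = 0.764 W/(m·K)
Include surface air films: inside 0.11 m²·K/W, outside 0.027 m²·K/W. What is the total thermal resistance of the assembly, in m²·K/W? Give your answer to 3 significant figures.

5.91 m²·K/W

0.0151/0.169 = 0.08935
0.0262/0.0223 = 1.175
0.134/0.911 = 0.1471
0.0189/0.764 = 0.02474
R_total = 0.11 + 0.08935 + 4.34 + 1.175 + 0.1471 + 0.02474 + 0.027 = 5.913 m²·K/W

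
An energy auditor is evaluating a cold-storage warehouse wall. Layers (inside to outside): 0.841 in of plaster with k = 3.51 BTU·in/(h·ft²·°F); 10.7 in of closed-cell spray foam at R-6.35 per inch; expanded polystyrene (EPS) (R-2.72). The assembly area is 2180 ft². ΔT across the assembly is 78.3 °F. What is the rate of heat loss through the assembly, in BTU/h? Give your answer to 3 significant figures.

2410 BTU/h

0.841/3.51 = 0.2396
10.7 × 6.35 = 67.94
R_total = 0.2396 + 67.94 + 2.72 = 70.9 ft²·°F·h/BTU
Q = A·ΔT/R = 2180 × 78.3 / 70.9 = 2407 BTU/h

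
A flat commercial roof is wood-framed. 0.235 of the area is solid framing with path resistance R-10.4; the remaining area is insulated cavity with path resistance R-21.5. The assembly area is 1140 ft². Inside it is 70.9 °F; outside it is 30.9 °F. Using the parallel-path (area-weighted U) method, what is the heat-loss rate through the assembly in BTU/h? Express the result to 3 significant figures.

2650 BTU/h

U_eff = 0.765/21.5 + 0.235/10.4 = 0.03558 + 0.0226 = 0.05818
R_eff = 1/U_eff = 17.19 ft²·°F·h/BTU
Q = 1140 × (70.9 − 30.9) / 17.19 = 2653 BTU/h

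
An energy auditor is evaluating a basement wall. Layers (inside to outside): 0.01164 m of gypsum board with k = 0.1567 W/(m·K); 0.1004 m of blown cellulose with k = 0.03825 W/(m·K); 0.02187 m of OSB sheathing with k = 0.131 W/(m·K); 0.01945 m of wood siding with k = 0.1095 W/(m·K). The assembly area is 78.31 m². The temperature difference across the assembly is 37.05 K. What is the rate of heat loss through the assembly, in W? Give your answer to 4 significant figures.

953.2 W

0.01164/0.1567 = 0.074282
0.1004/0.03825 = 2.6248
0.02187/0.131 = 0.16695
0.01945/0.1095 = 0.17763
R_total = 0.074282 + 2.6248 + 0.16695 + 0.17763 = 3.0437 m²·K/W
Q = A·ΔT/R = 78.31 × 37.05 / 3.0437 = 953.25 W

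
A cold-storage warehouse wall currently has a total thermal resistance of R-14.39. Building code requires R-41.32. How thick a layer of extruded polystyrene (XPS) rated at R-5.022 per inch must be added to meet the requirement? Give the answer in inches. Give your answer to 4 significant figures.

5.362 in

ΔR = 41.32 − 14.39 = 26.93 ft²·°F·h/BTU
L = ΔR / (R/in) = 26.93/5.022 = 5.3624 in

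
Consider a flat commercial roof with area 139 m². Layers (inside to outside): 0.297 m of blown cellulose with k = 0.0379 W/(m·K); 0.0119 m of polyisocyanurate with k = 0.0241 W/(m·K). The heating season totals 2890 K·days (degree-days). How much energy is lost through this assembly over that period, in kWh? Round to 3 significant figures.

0.297/0.0379 = 7.836
0.0119/0.0241 = 0.4938
R_total = 7.836 + 0.4938 = 8.33 m²·K/W
E = A × HDD × 24 / R / 1000 = 139 × 2890 × 24 / 8.33 / 1000 = 1157 kWh

1160 kWh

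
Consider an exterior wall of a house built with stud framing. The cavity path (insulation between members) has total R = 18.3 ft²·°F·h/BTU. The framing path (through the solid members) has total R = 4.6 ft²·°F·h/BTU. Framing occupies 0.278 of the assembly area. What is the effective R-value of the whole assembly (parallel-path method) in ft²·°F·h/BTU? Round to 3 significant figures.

10.0 ft²·°F·h/BTU

U_eff = 0.722/18.3 + 0.278/4.6 = 0.03945 + 0.06043 = 0.09989
R_eff = 1/U_eff = 10.01 ft²·°F·h/BTU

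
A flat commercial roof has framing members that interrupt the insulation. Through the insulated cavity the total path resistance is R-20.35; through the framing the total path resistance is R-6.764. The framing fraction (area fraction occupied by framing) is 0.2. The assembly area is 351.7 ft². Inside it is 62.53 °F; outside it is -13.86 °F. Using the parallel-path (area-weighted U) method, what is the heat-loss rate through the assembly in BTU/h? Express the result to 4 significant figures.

U_eff = 0.8/20.35 + 0.2/6.764 = 0.039312 + 0.029568 = 0.06888
R_eff = 1/U_eff = 14.518 ft²·°F·h/BTU
Q = 351.7 × (62.53 − (-13.86)) / 14.518 = 1850.6 BTU/h

1851 BTU/h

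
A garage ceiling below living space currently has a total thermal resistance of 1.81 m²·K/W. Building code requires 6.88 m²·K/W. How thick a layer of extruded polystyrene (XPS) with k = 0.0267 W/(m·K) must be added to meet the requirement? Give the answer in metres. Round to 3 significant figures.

ΔR = 6.88 − 1.81 = 5.07 m²·K/W
L = ΔR × k = 5.07 × 0.0267 = 0.1354 m

0.135 m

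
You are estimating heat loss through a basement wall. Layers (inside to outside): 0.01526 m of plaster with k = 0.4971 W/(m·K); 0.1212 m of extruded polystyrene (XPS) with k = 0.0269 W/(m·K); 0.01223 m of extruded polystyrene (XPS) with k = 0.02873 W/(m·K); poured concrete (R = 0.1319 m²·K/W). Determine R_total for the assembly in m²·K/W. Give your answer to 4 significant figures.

5.094 m²·K/W

0.01526/0.4971 = 0.030698
0.1212/0.0269 = 4.5056
0.01223/0.02873 = 0.42569
R_total = 0.030698 + 4.5056 + 0.42569 + 0.1319 = 5.0939 m²·K/W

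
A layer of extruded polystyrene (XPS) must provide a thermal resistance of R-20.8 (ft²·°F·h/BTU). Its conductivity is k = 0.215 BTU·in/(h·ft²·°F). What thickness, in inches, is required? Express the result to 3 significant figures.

4.47 in

L = R × k = 20.8 × 0.215 = 4.472 in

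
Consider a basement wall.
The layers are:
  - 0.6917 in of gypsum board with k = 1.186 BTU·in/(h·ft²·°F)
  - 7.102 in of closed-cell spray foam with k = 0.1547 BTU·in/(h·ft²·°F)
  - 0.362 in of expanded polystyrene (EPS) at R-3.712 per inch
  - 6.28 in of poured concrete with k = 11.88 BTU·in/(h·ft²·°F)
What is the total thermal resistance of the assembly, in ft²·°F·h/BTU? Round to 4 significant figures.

0.6917/1.186 = 0.58322
7.102/0.1547 = 45.908
0.362 × 3.712 = 1.3437
6.28/11.88 = 0.52862
R_total = 0.58322 + 45.908 + 1.3437 + 0.52862 = 48.364 ft²·°F·h/BTU

48.36 ft²·°F·h/BTU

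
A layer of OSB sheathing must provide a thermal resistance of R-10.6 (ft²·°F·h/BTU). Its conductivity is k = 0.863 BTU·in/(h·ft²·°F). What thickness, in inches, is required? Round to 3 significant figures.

L = R × k = 10.6 × 0.863 = 9.148 in

9.15 in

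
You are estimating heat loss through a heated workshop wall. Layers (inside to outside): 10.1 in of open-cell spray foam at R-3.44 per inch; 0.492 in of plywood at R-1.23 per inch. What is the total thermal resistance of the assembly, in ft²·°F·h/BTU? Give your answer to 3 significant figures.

10.1 × 3.44 = 34.74
0.492 × 1.23 = 0.6052
R_total = 34.74 + 0.6052 = 35.35 ft²·°F·h/BTU

35.3 ft²·°F·h/BTU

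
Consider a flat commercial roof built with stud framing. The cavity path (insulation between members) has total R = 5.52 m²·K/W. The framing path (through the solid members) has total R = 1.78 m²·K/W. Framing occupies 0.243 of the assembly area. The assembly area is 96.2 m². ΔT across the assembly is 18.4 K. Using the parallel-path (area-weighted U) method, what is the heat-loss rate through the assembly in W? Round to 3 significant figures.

U_eff = 0.757/5.52 + 0.243/1.78 = 0.1371 + 0.1365 = 0.2737
R_eff = 1/U_eff = 3.654 m²·K/W
Q = 96.2 × 18.4 / 3.654 = 484.4 W

484 W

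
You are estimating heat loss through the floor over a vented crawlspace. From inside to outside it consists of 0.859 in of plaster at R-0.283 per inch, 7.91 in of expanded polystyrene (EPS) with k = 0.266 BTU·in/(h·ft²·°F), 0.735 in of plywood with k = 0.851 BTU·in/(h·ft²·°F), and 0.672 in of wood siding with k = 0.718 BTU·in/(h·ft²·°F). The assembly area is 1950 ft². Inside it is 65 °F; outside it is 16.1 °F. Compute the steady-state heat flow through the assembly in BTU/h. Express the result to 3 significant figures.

0.859 × 0.283 = 0.2431
7.91/0.266 = 29.74
0.735/0.851 = 0.8637
0.672/0.718 = 0.9359
R_total = 0.2431 + 29.74 + 0.8637 + 0.9359 = 31.78 ft²·°F·h/BTU
Q = A·ΔT/R = 1950 × (65 − 16.1) / 31.78 = 3001 BTU/h

3000 BTU/h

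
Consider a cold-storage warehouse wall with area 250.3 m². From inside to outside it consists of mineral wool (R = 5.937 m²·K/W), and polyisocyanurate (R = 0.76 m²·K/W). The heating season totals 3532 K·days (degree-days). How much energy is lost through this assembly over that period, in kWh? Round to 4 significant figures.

3168 kWh

R_total = 5.937 + 0.76 = 6.697 m²·K/W
E = A × HDD × 24 / R / 1000 = 250.3 × 3532 × 24 / 6.697 / 1000 = 3168.2 kWh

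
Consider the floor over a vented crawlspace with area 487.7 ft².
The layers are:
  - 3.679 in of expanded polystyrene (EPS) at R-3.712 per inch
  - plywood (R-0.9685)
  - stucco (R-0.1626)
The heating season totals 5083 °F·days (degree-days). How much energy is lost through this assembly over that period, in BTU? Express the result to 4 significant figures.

4023000 BTU

3.679 × 3.712 = 13.656
R_total = 13.656 + 0.9685 + 0.1626 = 14.788 ft²·°F·h/BTU
E = A × HDD × 24 / R = 487.7 × 5083 × 24 / 14.788 = 4023400 BTU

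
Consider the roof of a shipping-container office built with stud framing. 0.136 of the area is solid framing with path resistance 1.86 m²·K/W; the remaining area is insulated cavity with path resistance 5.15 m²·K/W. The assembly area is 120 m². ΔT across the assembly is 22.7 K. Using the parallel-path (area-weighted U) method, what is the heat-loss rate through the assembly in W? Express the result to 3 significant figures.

656 W

U_eff = 0.864/5.15 + 0.136/1.86 = 0.1678 + 0.07312 = 0.2409
R_eff = 1/U_eff = 4.151 m²·K/W
Q = 120 × 22.7 / 4.151 = 656.2 W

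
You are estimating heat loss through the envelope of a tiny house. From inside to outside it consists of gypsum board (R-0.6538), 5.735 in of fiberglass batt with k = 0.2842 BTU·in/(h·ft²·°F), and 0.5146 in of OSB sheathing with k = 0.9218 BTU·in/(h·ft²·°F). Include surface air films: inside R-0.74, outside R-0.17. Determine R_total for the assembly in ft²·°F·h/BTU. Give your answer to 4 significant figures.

5.735/0.2842 = 20.179
0.5146/0.9218 = 0.55826
R_total = 0.74 + 0.6538 + 20.179 + 0.55826 + 0.17 = 22.302 ft²·°F·h/BTU

22.30 ft²·°F·h/BTU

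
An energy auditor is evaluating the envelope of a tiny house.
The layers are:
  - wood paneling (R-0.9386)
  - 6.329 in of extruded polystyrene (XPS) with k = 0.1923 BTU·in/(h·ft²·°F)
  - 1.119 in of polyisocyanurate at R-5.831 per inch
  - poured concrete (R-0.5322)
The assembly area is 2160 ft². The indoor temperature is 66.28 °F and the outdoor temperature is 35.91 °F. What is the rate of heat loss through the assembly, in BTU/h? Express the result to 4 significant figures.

1604 BTU/h

6.329/0.1923 = 32.912
1.119 × 5.831 = 6.5249
R_total = 0.9386 + 32.912 + 6.5249 + 0.5322 = 40.908 ft²·°F·h/BTU
Q = A·ΔT/R = 2160 × (66.28 − 35.91) / 40.908 = 1603.6 BTU/h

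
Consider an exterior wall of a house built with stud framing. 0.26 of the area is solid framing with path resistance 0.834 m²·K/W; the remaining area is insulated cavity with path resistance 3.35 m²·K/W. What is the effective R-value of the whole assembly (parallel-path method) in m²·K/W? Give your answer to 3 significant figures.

1.88 m²·K/W

U_eff = 0.74/3.35 + 0.26/0.834 = 0.2209 + 0.3118 = 0.5326
R_eff = 1/U_eff = 1.877 m²·K/W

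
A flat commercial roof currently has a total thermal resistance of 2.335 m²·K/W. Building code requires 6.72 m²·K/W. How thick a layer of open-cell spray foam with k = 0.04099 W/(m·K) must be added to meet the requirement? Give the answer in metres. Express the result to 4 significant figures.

ΔR = 6.72 − 2.335 = 4.385 m²·K/W
L = ΔR × k = 4.385 × 0.04099 = 0.17974 m

0.1797 m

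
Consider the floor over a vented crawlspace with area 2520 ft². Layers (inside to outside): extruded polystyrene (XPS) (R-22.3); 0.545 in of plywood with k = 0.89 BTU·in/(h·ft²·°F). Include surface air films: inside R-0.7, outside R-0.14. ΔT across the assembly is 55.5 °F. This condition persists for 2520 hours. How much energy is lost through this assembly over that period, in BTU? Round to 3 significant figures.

0.545/0.89 = 0.6124
R_total = 0.7 + 22.3 + 0.6124 + 0.14 = 23.75 ft²·°F·h/BTU
Q = 2520 × 55.5 / 23.75 = 5888 BTU/h
E = 5888 × 2520 = 14840000 BTU

14800000 BTU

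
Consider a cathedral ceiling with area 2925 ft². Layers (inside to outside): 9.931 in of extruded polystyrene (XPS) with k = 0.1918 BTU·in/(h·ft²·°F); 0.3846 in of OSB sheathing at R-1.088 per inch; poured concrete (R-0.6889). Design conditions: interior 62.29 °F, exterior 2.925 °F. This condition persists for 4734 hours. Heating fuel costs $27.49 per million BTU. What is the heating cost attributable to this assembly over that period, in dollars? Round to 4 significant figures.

9.931/0.1918 = 51.778
0.3846 × 1.088 = 0.41844
R_total = 51.778 + 0.41844 + 0.6889 = 52.885 ft²·°F·h/BTU
Q = 2925 × (62.29 − 2.925) / 52.885 = 3283.4 BTU/h
E = 3283.4 × 4734 = 15544000 BTU
Cost = 15544000/10⁶ × 27.49 = $427.29

427.3 dollars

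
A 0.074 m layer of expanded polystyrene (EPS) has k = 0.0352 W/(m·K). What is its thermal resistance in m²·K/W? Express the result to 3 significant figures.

R = L/k = 0.074/0.0352 = 2.102 m²·K/W

2.10 m²·K/W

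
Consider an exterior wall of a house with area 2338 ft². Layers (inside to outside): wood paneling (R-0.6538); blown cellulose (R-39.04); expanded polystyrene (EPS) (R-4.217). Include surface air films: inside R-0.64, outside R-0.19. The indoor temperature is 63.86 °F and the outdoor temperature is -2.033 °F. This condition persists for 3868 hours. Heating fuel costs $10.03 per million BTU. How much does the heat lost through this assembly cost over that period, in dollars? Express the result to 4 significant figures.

133.6 dollars

R_total = 0.64 + 0.6538 + 39.04 + 4.217 + 0.19 = 44.741 ft²·°F·h/BTU
Q = 2338 × (63.86 − (-2.033)) / 44.741 = 3443.3 BTU/h
E = 3443.3 × 3868 = 13319000 BTU
Cost = 13319000/10⁶ × 10.03 = $133.59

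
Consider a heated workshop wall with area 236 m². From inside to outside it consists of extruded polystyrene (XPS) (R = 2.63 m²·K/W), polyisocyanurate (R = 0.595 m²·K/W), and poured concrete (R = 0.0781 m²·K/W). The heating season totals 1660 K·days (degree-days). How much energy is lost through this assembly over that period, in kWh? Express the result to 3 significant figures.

R_total = 2.63 + 0.595 + 0.0781 = 3.303 m²·K/W
E = A × HDD × 24 / R / 1000 = 236 × 1660 × 24 / 3.303 / 1000 = 2846 kWh

2850 kWh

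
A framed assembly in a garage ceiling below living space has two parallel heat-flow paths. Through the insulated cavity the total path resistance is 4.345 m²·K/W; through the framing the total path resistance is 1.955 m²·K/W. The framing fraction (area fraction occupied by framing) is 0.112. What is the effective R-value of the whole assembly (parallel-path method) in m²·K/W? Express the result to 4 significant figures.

U_eff = 0.888/4.345 + 0.112/1.955 = 0.20437 + 0.057289 = 0.26166
R_eff = 1/U_eff = 3.8217 m²·K/W

3.822 m²·K/W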